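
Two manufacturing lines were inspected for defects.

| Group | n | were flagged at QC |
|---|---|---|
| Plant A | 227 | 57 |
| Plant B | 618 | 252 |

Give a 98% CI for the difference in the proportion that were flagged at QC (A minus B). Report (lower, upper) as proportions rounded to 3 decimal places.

First, p̂₁ = 57/227 = 0.2511; p̂₂ = 252/618 = 0.4078.
The two standard errors are √(0.2511×0.7489/227) = 0.02878 and √(0.4078×0.5922/618) = 0.01977.
Because the samples are independent, SE_diff = √(0.02878² + 0.01977²) = 0.03492.
Using z* = 2.326 for 98%, ME = 2.326 × 0.03492 = 0.08122.
p̂₁ − p̂₂ = -0.1567; interval -0.1567 ± 0.08122 gives (-0.238, -0.075).

(-0.238, -0.075)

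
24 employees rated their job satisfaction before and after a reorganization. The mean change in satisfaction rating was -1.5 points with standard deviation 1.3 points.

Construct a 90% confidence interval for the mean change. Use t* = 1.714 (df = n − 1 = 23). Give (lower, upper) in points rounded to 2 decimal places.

(-1.95, -1.05)

This is a matched-pairs design, so SE = s_d/√n = 1.3/√24 = 0.2654.
Margin = 1.714 × 0.2654 = 0.4549; the interval is -1.5 ± 0.4549 = (-1.95, -1.05).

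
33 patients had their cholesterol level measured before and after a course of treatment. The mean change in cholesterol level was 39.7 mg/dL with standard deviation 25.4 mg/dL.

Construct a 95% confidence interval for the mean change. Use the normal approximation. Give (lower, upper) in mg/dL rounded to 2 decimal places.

Paired design: SE = s_d/√n = 25.4/√33 = 4.4216.
z* = 1.960; margin of error = 1.960 × 4.4216 = 8.6663.
39.7 ± 8.6663 → (31.03, 48.37).

(31.03, 48.37)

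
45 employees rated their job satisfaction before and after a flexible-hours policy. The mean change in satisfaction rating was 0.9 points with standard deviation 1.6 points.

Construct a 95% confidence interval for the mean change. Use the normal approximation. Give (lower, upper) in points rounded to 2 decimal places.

Paired design: SE = s_d/√n = 1.6/√45 = 0.2385.
z* = 1.960; margin of error = 1.960 × 0.2385 = 0.4675.
0.9 ± 0.4675 → (0.43, 1.37).

(0.43, 1.37)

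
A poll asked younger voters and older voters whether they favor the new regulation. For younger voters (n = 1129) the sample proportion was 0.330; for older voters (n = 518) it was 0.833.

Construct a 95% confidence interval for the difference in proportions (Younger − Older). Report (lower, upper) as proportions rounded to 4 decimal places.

SE₁ = √(p̂₁(1−p̂₁)/n₁) = √(0.3300·0.6700/1129) = 0.01399; SE₂ = √(0.8330·0.1670/518) = 0.01639.
Independent samples: SE of the difference = √(SE₁² + SE₂²) = √(0.0001957201 + 0.0002686321) = 0.02155.
z* for 95% confidence is 1.960, so the margin of error is 1.960 × 0.02155 = 0.04224.
Point estimate p̂₁ − p̂₂ = 0.3300 − 0.8330 = -0.5030.
-0.5030 ± 0.04224 → (-0.5452, -0.4608).

(-0.5452, -0.4608)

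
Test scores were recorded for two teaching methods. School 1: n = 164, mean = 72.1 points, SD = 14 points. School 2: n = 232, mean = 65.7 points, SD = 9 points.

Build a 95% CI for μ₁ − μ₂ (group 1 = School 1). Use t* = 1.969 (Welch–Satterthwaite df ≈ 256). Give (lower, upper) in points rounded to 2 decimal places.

Per-group SEs: s₁/√n₁ = 14/√164 = 1.0932, s₂/√n₂ = 9/√232 = 0.5909.
Unpooled SE of the difference: √(1.19508624 + 0.34916281) = 1.2427.
Margin of error = t* · SE = 1.969 × 1.2427 = 2.4469.
x̄₁ − x̄₂ = 72.1 − 65.7 = 6.4000.
CI: 6.4000 ± 2.4469 = (3.95, 8.85).

(3.95, 8.85)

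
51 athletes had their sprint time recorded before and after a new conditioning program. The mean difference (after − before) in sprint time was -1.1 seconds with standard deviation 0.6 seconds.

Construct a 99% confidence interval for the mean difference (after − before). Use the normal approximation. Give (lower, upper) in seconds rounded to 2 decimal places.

(-1.32, -0.88)

This is a matched-pairs design, so SE = s_d/√n = 0.6/√51 = 0.0840.
Margin = 2.576 × 0.0840 = 0.2164; the interval is -1.1 ± 0.2164 = (-1.32, -0.88).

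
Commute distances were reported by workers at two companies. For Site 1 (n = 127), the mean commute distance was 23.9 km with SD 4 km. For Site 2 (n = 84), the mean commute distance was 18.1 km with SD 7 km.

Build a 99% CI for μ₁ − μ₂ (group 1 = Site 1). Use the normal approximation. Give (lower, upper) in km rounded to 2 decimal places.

(3.63, 7.97)

Per-group SEs: s₁/√n₁ = 4/√127 = 0.3549, s₂/√n₂ = 7/√84 = 0.7638.
Unpooled SE of the difference: √(0.12595401 + 0.58339044) = 0.8422.
Margin of error = z* · SE = 2.576 × 0.8422 = 2.1695.
x̄₁ − x̄₂ = 23.9 − 18.1 = 5.8000.
CI: 5.8000 ± 2.1695 = (3.63, 7.97).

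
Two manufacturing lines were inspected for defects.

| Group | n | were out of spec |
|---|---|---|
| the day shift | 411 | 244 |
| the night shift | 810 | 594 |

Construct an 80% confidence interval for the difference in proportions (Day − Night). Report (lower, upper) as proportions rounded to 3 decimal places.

p̂₁ = 244/411 = 0.5937 and p̂₂ = 594/810 = 0.7333.
SE₁ = √(p̂₁(1−p̂₁)/n₁) = √(0.5937·0.4063/411) = 0.02423; SE₂ = √(0.7333·0.2667/810) = 0.01554.
Independent samples: SE of the difference = √(SE₁² + SE₂²) = √(0.0005870929 + 0.0002414916) = 0.02879.
z* for 80% confidence is 1.282, so the margin of error is 1.282 × 0.02879 = 0.03691.
Point estimate p̂₁ − p̂₂ = 0.5937 − 0.7333 = -0.1396.
-0.1396 ± 0.03691 → (-0.177, -0.103).

(-0.177, -0.103)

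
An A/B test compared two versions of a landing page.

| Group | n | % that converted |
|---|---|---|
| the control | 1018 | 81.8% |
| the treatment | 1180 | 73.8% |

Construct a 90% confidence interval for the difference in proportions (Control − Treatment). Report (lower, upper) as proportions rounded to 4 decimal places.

(0.0510, 0.1090)

SE₁ = √(p̂₁(1−p̂₁)/n₁) = √(0.8180·0.1820/1018) = 0.01209; SE₂ = √(0.7380·0.2620/1180) = 0.01280.
Independent samples: SE of the difference = √(SE₁² + SE₂²) = √(0.0001461681 + 0.00016384) = 0.01761.
z* for 90% confidence is 1.645, so the margin of error is 1.645 × 0.01761 = 0.02897.
Point estimate p̂₁ − p̂₂ = 0.8180 − 0.7380 = 0.0800.
0.0800 ± 0.02897 → (0.0510, 0.1090).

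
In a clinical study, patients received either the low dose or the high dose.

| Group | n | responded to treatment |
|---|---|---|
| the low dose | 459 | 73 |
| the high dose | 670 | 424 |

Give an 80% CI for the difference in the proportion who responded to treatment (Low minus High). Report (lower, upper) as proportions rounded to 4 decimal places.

(-0.5062, -0.4414)

Sample proportions: 73/459 = 0.1590, 424/670 = 0.6328.
Each SE is √(p̂(1−p̂)/n): √(0.1590·0.8410/459) = 0.01707 and √(0.6328·0.3672/670) = 0.01862.
SE(p̂₁ − p̂₂) = √(SE₁² + SE₂²) = √(0.0002913849 + 0.0003467044) = 0.02526, since the two samples are independent.
At 80% confidence z* = 1.282; margin = 1.282 × 0.02526 = 0.03238.
The difference is 0.1590 − 0.6328 = -0.4738, so the interval is -0.4738 ± 0.03238 = (-0.5062, -0.4414).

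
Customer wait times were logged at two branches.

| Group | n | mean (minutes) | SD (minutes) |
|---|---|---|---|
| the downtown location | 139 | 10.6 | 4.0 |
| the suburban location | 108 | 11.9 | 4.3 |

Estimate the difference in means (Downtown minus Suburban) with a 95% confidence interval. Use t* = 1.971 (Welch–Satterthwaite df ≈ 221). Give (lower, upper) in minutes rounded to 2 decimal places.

Standard errors of each mean: 4.0/√139 = 0.3393 and 4.3/√108 = 0.4138.
SE(x̄₁ − x̄₂) = √(0.3393² + 0.4138²) = 0.5351 for independent samples with unequal variances.
With t* = 1.971, the margin is 1.971 × 0.5351 = 1.0547.
x̄₁ − x̄₂ = 10.6 − 11.9 = -1.3000; the interval is -1.3000 ± 1.0547 = (-2.35, -0.25).

(-2.35, -0.25)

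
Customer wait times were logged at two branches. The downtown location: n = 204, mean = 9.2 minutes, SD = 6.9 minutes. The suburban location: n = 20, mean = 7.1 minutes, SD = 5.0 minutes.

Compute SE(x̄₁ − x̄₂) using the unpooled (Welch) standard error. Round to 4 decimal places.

1.2179

SE₁ = s₁/√n₁ = 6.9/√204 = 0.4831; SE₂ = 5.0/√20 = 1.1180.
Independent samples, unequal variances: SE_diff = √(SE₁² + SE₂²) = √(0.23338561 + 1.249924) = 1.2179.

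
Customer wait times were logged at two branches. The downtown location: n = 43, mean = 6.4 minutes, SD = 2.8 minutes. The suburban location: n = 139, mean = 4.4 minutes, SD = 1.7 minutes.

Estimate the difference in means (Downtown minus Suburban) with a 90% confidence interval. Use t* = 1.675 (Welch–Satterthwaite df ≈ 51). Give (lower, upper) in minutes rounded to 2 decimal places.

(1.25, 2.75)

Per-group SEs: s₁/√n₁ = 2.8/√43 = 0.4270, s₂/√n₂ = 1.7/√139 = 0.1442.
Unpooled SE of the difference: √(0.182329 + 0.02079364) = 0.4507.
Margin of error = t* · SE = 1.675 × 0.4507 = 0.7549.
x̄₁ − x̄₂ = 6.4 − 4.4 = 2.0000.
CI: 2.0000 ± 0.7549 = (1.25, 2.75).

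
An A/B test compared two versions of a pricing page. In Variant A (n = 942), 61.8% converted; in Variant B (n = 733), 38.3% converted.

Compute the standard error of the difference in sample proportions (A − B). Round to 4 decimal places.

0.0239

SE₁ = √(p̂₁(1−p̂₁)/n₁) = √(0.6180·0.3820/942) = 0.01583; SE₂ = √(0.3830·0.6170/733) = 0.01796.
Independent samples: SE of the difference = √(SE₁² + SE₂²) = √(0.0002505889 + 0.0003225616) = 0.02394.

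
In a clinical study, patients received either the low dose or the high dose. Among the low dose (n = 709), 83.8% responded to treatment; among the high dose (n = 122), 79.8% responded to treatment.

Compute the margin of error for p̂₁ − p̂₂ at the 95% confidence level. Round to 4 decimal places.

The two standard errors are √(0.8380×0.1620/709) = 0.01384 and √(0.7980×0.2020/122) = 0.03635.
Because the samples are independent, SE_diff = √(0.01384² + 0.03635²) = 0.03890.
Using z* = 1.960 for 95%, ME = 1.960 × 0.03890 = 0.07624.

0.0762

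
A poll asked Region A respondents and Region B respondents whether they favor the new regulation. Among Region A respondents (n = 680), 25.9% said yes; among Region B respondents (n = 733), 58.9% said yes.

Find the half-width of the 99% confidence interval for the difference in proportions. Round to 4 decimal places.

0.0638

SE₁ = √(p̂₁(1−p̂₁)/n₁) = √(0.2590·0.7410/680) = 0.01680; SE₂ = √(0.5890·0.4110/733) = 0.01817.
Independent samples: SE of the difference = √(SE₁² + SE₂²) = √(0.00028224 + 0.0003301489) = 0.02475.
z* for 99% confidence is 2.576, so the margin of error is 2.576 × 0.02475 = 0.06376.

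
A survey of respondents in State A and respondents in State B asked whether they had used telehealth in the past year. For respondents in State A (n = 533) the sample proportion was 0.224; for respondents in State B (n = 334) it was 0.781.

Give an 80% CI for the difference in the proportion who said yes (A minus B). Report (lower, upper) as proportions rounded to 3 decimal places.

(-0.594, -0.520)

Each SE is √(p̂(1−p̂)/n): √(0.2240·0.7760/533) = 0.01806 and √(0.7810·0.2190/334) = 0.02263.
SE(p̂₁ − p̂₂) = √(SE₁² + SE₂²) = √(0.0003261636 + 0.0005121169) = 0.02895, since the two samples are independent.
At 80% confidence z* = 1.282; margin = 1.282 × 0.02895 = 0.03711.
The difference is 0.2240 − 0.7810 = -0.5570, so the interval is -0.5570 ± 0.03711 = (-0.594, -0.520).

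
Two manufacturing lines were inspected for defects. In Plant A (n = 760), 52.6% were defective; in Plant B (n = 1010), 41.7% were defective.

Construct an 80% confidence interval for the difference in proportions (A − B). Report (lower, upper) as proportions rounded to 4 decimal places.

Each SE is √(p̂(1−p̂)/n): √(0.5260·0.4740/760) = 0.01811 and √(0.4170·0.5830/1010) = 0.01551.
SE(p̂₁ − p̂₂) = √(SE₁² + SE₂²) = √(0.0003279721 + 0.0002405601) = 0.02384, since the two samples are independent.
At 80% confidence z* = 1.282; margin = 1.282 × 0.02384 = 0.03056.
The difference is 0.5260 − 0.4170 = 0.1090, so the interval is 0.1090 ± 0.03056 = (0.0784, 0.1396).

(0.0784, 0.1396)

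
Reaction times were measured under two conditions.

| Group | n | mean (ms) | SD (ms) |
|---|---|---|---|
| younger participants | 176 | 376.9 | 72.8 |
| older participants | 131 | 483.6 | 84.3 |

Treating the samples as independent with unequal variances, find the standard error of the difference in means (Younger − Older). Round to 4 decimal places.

SE₁ = s₁/√n₁ = 72.8/√176 = 5.4875; SE₂ = 84.3/√131 = 7.3653.
Independent samples, unequal variances: SE_diff = √(SE₁² + SE₂²) = √(30.11265625 + 54.24764409) = 9.1848.

9.1848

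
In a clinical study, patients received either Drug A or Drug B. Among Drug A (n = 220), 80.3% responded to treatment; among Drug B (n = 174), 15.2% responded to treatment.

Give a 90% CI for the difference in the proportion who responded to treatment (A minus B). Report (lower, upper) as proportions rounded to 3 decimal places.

(0.588, 0.714)

Each SE is √(p̂(1−p̂)/n): √(0.8030·0.1970/220) = 0.02682 and √(0.1520·0.8480/174) = 0.02722.
SE(p̂₁ − p̂₂) = √(SE₁² + SE₂²) = √(0.0007193124 + 0.0007409284) = 0.03821, since the two samples are independent.
At 90% confidence z* = 1.645; margin = 1.645 × 0.03821 = 0.06286.
The difference is 0.8030 − 0.1520 = 0.6510, so the interval is 0.6510 ± 0.06286 = (0.588, 0.714).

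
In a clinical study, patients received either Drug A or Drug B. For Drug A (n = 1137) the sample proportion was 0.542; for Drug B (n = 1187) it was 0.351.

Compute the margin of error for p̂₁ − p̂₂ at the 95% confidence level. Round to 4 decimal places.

Each SE is √(p̂(1−p̂)/n): √(0.5420·0.4580/1137) = 0.01478 and √(0.3510·0.6490/1187) = 0.01385.
SE(p̂₁ − p̂₂) = √(SE₁² + SE₂²) = √(0.0002184484 + 0.0001918225) = 0.02026, since the two samples are independent.
At 95% confidence z* = 1.960; margin = 1.960 × 0.02026 = 0.03971.

0.0397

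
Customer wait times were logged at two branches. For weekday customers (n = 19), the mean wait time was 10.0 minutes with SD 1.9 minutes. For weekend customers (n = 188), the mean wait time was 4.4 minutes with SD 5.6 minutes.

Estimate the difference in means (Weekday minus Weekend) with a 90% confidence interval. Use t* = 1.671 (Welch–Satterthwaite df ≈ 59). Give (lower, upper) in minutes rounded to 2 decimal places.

(4.60, 6.60)

SE₁ = s₁/√n₁ = 1.9/√19 = 0.4359; SE₂ = 5.6/√188 = 0.4084.
Independent samples, unequal variances: SE_diff = √(SE₁² + SE₂²) = √(0.19000881 + 0.16679056) = 0.5973.
t* = 1.671, so margin of error = 1.671 × 0.5973 = 0.9981.
Difference in means = 10.0 − 4.4 = 5.6000.
5.6000 ± 0.9981 → (4.60, 6.60).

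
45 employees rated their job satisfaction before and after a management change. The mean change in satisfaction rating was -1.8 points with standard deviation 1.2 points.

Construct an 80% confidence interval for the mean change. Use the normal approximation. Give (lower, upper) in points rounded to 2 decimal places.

(-2.03, -1.57)

This is a matched-pairs design, so SE = s_d/√n = 1.2/√45 = 0.1789.
Margin = 1.282 × 0.1789 = 0.2293; the interval is -1.8 ± 0.2293 = (-2.03, -1.57).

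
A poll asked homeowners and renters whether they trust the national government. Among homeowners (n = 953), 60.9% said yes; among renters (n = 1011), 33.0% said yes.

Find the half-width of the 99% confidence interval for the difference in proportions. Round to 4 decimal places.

0.0558

SE₁ = √(p̂₁(1−p̂₁)/n₁) = √(0.6090·0.3910/953) = 0.01581; SE₂ = √(0.3300·0.6700/1011) = 0.01479.
Independent samples: SE of the difference = √(SE₁² + SE₂²) = √(0.0002499561 + 0.0002187441) = 0.02165.
z* for 99% confidence is 2.576, so the margin of error is 2.576 × 0.02165 = 0.05577.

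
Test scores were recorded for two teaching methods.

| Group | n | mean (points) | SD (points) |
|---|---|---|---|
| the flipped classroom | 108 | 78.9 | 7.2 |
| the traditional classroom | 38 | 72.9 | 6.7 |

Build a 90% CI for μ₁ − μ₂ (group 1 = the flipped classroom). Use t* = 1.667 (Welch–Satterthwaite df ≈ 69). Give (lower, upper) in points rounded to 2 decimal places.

(3.85, 8.15)

SE₁ = s₁/√n₁ = 7.2/√108 = 0.6928; SE₂ = 6.7/√38 = 1.0869.
Independent samples, unequal variances: SE_diff = √(SE₁² + SE₂²) = √(0.47997184 + 1.18135161) = 1.2889.
t* = 1.667, so margin of error = 1.667 × 1.2889 = 2.1486.
Difference in means = 78.9 − 72.9 = 6.0000.
6.0000 ± 2.1486 → (3.85, 8.15).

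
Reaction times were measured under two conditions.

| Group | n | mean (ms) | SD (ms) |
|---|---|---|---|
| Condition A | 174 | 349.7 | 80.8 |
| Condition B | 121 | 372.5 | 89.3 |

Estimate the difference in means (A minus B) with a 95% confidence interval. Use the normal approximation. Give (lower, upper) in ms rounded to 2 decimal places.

Standard errors of each mean: 80.8/√174 = 6.1254 and 89.3/√121 = 8.1182.
SE(x̄₁ − x̄₂) = √(6.1254² + 8.1182²) = 10.1698 for independent samples with unequal variances.
With z* = 1.960, the margin is 1.960 × 10.1698 = 19.9328.
x̄₁ − x̄₂ = 349.7 − 372.5 = -22.8000; the interval is -22.8000 ± 19.9328 = (-42.73, -2.87).

(-42.73, -2.87)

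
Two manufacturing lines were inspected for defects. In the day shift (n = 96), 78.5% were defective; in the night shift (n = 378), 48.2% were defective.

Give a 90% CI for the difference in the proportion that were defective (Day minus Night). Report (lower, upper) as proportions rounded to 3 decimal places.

(0.222, 0.384)

SE₁ = √(p̂₁(1−p̂₁)/n₁) = √(0.7850·0.2150/96) = 0.04193; SE₂ = √(0.4820·0.5180/378) = 0.02570.
Independent samples: SE of the difference = √(SE₁² + SE₂²) = √(0.0017581249 + 0.00066049) = 0.04918.
z* for 90% confidence is 1.645, so the margin of error is 1.645 × 0.04918 = 0.08090.
Point estimate p̂₁ − p̂₂ = 0.7850 − 0.4820 = 0.3030.
0.3030 ± 0.08090 → (0.222, 0.384).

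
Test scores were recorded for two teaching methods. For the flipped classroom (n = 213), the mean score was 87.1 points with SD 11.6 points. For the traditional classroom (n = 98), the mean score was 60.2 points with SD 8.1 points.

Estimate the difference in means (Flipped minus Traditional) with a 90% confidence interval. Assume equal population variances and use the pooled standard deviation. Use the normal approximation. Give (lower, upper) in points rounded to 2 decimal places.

s_p = √[((n₁−1)s₁² + (n₂−1)s₂²)/(n₁+n₂−2)] = √[(212·11.6² + 97·8.1²)/309] = 10.6262.
SE = 10.6262·√(1/213 + 1/98) = 1.2970.
With z* = 1.645, margin = 1.645 × 1.2970 = 2.1336.
x̄₁ − x̄₂ = 87.1 − 60.2 = 26.9000; interval 26.9000 ± 2.1336 = (24.77, 29.03).

(24.77, 29.03)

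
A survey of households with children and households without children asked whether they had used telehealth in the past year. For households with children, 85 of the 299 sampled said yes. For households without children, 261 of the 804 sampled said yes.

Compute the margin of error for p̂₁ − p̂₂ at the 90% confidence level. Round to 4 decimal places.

0.0508

First, p̂₁ = 85/299 = 0.2843; p̂₂ = 261/804 = 0.3246.
The two standard errors are √(0.2843×0.7157/299) = 0.02609 and √(0.3246×0.6754/804) = 0.01651.
Because the samples are independent, SE_diff = √(0.02609² + 0.01651²) = 0.03088.
Using z* = 1.645 for 90%, ME = 1.645 × 0.03088 = 0.05080.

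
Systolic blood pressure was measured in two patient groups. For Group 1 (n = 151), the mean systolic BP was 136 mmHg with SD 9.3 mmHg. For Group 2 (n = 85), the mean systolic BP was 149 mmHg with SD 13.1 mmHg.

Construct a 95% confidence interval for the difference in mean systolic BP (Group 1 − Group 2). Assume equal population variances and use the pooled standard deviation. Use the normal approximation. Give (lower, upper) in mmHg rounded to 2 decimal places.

s_p = √[((n₁−1)s₁² + (n₂−1)s₂²)/(n₁+n₂−2)] = √[(150·9.3² + 84·13.1²)/234] = 10.8188.
SE = 10.8188·√(1/151 + 1/85) = 1.4670.
With z* = 1.960, margin = 1.960 × 1.4670 = 2.8753.
x̄₁ − x̄₂ = 136 − 149 = -13.0000; interval -13.0000 ± 2.8753 = (-15.88, -10.12).

(-15.88, -10.12)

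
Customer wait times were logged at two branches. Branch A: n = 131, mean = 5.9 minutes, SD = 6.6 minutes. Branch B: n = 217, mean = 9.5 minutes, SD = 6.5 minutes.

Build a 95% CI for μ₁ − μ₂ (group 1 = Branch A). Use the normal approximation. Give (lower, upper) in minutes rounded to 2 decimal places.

(-5.02, -2.18)

Standard errors of each mean: 6.6/√131 = 0.5766 and 6.5/√217 = 0.4412.
SE(x̄₁ − x̄₂) = √(0.5766² + 0.4412²) = 0.7260 for independent samples with unequal variances.
With z* = 1.960, the margin is 1.960 × 0.7260 = 1.4230.
x̄₁ − x̄₂ = 5.9 − 9.5 = -3.6000; the interval is -3.6000 ± 1.4230 = (-5.02, -2.18).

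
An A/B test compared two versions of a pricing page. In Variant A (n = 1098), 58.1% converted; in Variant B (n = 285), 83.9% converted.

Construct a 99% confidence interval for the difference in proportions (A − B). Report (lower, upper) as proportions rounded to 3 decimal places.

(-0.326, -0.190)

The two standard errors are √(0.5810×0.4190/1098) = 0.01489 and √(0.8390×0.1610/285) = 0.02177.
Because the samples are independent, SE_diff = √(0.01489² + 0.02177²) = 0.02638.
Using z* = 2.576 for 99%, ME = 2.576 × 0.02638 = 0.06795.
p̂₁ − p̂₂ = -0.2580; interval -0.2580 ± 0.06795 gives (-0.326, -0.190).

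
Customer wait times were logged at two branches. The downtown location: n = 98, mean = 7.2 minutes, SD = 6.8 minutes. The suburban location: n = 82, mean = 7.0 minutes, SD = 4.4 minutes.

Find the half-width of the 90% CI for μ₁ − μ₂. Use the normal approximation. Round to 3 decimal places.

Per-group SEs: s₁/√n₁ = 6.8/√98 = 0.6869, s₂/√n₂ = 4.4/√82 = 0.4859.
Unpooled SE of the difference: √(0.47183161 + 0.23609881) = 0.8414.
Margin of error = z* · SE = 1.645 × 0.8414 = 1.3841.

1.384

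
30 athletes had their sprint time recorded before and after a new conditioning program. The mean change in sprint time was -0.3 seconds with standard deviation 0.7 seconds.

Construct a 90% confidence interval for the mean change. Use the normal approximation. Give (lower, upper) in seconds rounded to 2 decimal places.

(-0.51, -0.09)

Paired design: SE = s_d/√n = 0.7/√30 = 0.1278.
z* = 1.645; margin of error = 1.645 × 0.1278 = 0.2102.
-0.3 ± 0.2102 → (-0.51, -0.09).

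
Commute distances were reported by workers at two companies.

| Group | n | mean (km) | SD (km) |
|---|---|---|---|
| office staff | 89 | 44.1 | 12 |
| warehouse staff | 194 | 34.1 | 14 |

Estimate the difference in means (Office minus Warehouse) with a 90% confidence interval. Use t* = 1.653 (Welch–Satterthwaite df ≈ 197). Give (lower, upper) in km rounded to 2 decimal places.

(7.32, 12.68)

Per-group SEs: s₁/√n₁ = 12/√89 = 1.2720, s₂/√n₂ = 14/√194 = 1.0051.
Unpooled SE of the difference: √(1.617984 + 1.01022601) = 1.6212.
Margin of error = t* · SE = 1.653 × 1.6212 = 2.6798.
x̄₁ − x̄₂ = 44.1 − 34.1 = 10.0000.
CI: 10.0000 ± 2.6798 = (7.32, 12.68).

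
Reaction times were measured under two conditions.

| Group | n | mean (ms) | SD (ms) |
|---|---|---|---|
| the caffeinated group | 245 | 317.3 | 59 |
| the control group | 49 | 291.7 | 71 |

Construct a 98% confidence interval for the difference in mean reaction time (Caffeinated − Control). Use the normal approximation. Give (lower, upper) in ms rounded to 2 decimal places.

Per-group SEs: s₁/√n₁ = 59/√245 = 3.7694, s₂/√n₂ = 71/√49 = 10.1429.
Unpooled SE of the difference: √(14.20837636 + 102.87842041) = 10.8207.
Margin of error = z* · SE = 2.326 × 10.8207 = 25.1689.
x̄₁ − x̄₂ = 317.3 − 291.7 = 25.6000.
CI: 25.6000 ± 25.1689 = (0.43, 50.77).

(0.43, 50.77)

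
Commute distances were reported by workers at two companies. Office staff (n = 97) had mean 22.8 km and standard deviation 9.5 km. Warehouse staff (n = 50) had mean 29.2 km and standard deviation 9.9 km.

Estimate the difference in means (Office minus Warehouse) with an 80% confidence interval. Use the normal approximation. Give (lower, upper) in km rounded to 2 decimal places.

(-8.58, -4.22)

SE₁ = s₁/√n₁ = 9.5/√97 = 0.9646; SE₂ = 9.9/√50 = 1.4001.
Independent samples, unequal variances: SE_diff = √(SE₁² + SE₂²) = √(0.93045316 + 1.96028001) = 1.7002.
z* = 1.282, so margin of error = 1.282 × 1.7002 = 2.1797.
Difference in means = 22.8 − 29.2 = -6.4000.
-6.4000 ± 2.1797 → (-8.58, -4.22).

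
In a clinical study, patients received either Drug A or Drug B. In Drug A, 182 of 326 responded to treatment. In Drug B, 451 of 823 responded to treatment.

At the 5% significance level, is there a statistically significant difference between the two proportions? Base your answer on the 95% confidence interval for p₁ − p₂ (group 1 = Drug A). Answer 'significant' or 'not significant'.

not significant

First, p̂₁ = 182/326 = 0.5583; p̂₂ = 451/823 = 0.5480.
The two standard errors are √(0.5583×0.4417/326) = 0.02750 and √(0.5480×0.4520/823) = 0.01735.
Because the samples are independent, SE_diff = √(0.02750² + 0.01735²) = 0.03252.
Using z* = 1.960 for 95%, ME = 1.960 × 0.03252 = 0.06374.
p̂₁ − p̂₂ = 0.0103; interval 0.0103 ± 0.06374 gives (-0.05344, 0.07404).
The interval (-0.05344, 0.07404) contains 0, so the difference is not significant.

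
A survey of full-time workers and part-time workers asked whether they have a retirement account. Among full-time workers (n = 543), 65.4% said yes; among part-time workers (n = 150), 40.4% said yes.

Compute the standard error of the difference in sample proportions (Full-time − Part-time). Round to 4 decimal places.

0.0450

SE₁ = √(p̂₁(1−p̂₁)/n₁) = √(0.6540·0.3460/543) = 0.02041; SE₂ = √(0.4040·0.5960/150) = 0.04007.
Independent samples: SE of the difference = √(SE₁² + SE₂²) = √(0.0004165681 + 0.0016056049) = 0.04497.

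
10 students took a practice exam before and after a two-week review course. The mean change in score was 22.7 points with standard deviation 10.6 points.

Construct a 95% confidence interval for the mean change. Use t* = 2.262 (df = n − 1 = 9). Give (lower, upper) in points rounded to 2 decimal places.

(15.12, 30.28)

Paired design: SE = s_d/√n = 10.6/√10 = 3.3520.
t* = 2.262; margin of error = 2.262 × 3.3520 = 7.5822.
22.7 ± 7.5822 → (15.12, 30.28).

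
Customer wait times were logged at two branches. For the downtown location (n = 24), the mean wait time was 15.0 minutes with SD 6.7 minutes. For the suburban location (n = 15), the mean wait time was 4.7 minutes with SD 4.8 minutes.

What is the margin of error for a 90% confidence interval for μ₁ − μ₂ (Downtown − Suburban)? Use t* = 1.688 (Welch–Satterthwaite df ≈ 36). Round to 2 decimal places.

3.12

Per-group SEs: s₁/√n₁ = 6.7/√24 = 1.3676, s₂/√n₂ = 4.8/√15 = 1.2394.
Unpooled SE of the difference: √(1.87032976 + 1.53611236) = 1.8457.
Margin of error = t* · SE = 1.688 × 1.8457 = 3.1155.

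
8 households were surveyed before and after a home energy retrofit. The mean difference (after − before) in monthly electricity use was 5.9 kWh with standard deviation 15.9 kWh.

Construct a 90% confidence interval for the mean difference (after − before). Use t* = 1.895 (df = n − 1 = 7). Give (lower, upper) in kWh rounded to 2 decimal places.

Paired design: SE = s_d/√n = 15.9/√8 = 5.6215.
t* = 1.895; margin of error = 1.895 × 5.6215 = 10.6527.
5.9 ± 10.6527 → (-4.75, 16.55).

(-4.75, 16.55)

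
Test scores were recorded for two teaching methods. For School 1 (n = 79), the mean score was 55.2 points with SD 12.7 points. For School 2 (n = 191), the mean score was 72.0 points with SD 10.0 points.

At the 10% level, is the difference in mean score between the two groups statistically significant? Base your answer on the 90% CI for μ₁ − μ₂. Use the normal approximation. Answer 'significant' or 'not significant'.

significant

Standard errors of each mean: 12.7/√79 = 1.4289 and 10.0/√191 = 0.7236.
SE(x̄₁ − x̄₂) = √(1.4289² + 0.7236²) = 1.6017 for independent samples with unequal variances.
With z* = 1.645, the margin is 1.645 × 1.6017 = 2.6348.
x̄₁ − x̄₂ = 55.2 − 72.0 = -16.8000; the interval is -16.8000 ± 2.6348 = (-19.4348, -14.1652).
The interval (-19.4348, -14.1652) does not contain 0, so the difference is significant.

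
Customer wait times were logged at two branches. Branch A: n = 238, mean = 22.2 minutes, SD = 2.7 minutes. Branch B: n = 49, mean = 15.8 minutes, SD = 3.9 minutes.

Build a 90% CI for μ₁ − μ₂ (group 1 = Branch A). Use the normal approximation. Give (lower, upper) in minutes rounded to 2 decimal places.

SE₁ = s₁/√n₁ = 2.7/√238 = 0.1750; SE₂ = 3.9/√49 = 0.5571.
Independent samples, unequal variances: SE_diff = √(SE₁² + SE₂²) = √(0.030625 + 0.31036041) = 0.5839.
z* = 1.645, so margin of error = 1.645 × 0.5839 = 0.9605.
Difference in means = 22.2 − 15.8 = 6.4000.
6.4000 ± 0.9605 → (5.44, 7.36).

(5.44, 7.36)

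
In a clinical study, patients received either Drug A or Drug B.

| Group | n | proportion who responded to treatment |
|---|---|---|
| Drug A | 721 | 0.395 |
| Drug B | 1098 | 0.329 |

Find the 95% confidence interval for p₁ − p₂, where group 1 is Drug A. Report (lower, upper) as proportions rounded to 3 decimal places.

(0.021, 0.111)

The two standard errors are √(0.3950×0.6050/721) = 0.01821 and √(0.3290×0.6710/1098) = 0.01418.
Because the samples are independent, SE_diff = √(0.01821² + 0.01418²) = 0.02308.
Using z* = 1.960 for 95%, ME = 1.960 × 0.02308 = 0.04524.
p̂₁ − p̂₂ = 0.0660; interval 0.0660 ± 0.04524 gives (0.021, 0.111).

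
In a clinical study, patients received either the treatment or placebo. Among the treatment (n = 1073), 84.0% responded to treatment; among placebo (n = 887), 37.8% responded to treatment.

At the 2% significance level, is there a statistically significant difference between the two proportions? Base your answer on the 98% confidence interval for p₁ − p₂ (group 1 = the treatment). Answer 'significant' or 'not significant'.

significant

Each SE is √(p̂(1−p̂)/n): √(0.8400·0.1600/1073) = 0.01119 and √(0.3780·0.6220/887) = 0.01628.
SE(p̂₁ − p̂₂) = √(SE₁² + SE₂²) = √(0.0001252161 + 0.0002650384) = 0.01975, since the two samples are independent.
At 98% confidence z* = 2.326; margin = 2.326 × 0.01975 = 0.04594.
The difference is 0.8400 − 0.3780 = 0.4620, so the interval is 0.4620 ± 0.04594 = (0.41606, 0.50794).
The interval (0.41606, 0.50794) does not contain 0, so the difference is significant.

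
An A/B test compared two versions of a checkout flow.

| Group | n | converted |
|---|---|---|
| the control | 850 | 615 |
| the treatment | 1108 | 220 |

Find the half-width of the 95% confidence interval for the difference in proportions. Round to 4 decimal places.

p̂₁ = 615/850 = 0.7235 and p̂₂ = 220/1108 = 0.1986.
SE₁ = √(p̂₁(1−p̂₁)/n₁) = √(0.7235·0.2765/850) = 0.01534; SE₂ = √(0.1986·0.8014/1108) = 0.01199.
Independent samples: SE of the difference = √(SE₁² + SE₂²) = √(0.0002353156 + 0.0001437601) = 0.01947.
z* for 95% confidence is 1.960, so the margin of error is 1.960 × 0.01947 = 0.03816.

0.0382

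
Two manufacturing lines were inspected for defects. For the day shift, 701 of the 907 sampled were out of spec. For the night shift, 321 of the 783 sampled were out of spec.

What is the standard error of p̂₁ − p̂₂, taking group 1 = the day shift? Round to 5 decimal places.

First, p̂₁ = 701/907 = 0.7729; p̂₂ = 321/783 = 0.4100.
The two standard errors are √(0.7729×0.2271/907) = 0.01391 and √(0.4100×0.5900/783) = 0.01758.
Because the samples are independent, SE_diff = √(0.01391² + 0.01758²) = 0.02242.

0.02242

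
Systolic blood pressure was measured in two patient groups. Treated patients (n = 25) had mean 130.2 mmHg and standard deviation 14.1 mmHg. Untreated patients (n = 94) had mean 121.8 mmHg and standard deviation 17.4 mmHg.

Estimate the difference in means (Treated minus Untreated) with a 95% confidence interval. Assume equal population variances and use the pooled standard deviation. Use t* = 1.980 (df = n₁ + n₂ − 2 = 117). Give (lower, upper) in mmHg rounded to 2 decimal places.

(0.93, 15.87)

Pooled variance s_p² = [24·14.1² + 93·17.4²] / (25+94−2) = 281.4369, so s_p = 16.7761.
SE_diff = s_p·√(1/n₁ + 1/n₂) = 16.7761·√(1/25 + 1/94) = 3.7751.
t* = 1.980; margin = 1.980 × 3.7751 = 7.4747.
Difference = 130.2 − 121.8 = 8.4000.
8.4000 ± 7.4747 → (0.93, 15.87).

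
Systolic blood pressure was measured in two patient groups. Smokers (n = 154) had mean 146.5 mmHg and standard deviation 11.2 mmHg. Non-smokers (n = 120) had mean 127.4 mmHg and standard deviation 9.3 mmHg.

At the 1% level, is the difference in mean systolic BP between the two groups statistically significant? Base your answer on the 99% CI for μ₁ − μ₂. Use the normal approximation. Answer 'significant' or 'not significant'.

significant

Per-group SEs: s₁/√n₁ = 11.2/√154 = 0.9025, s₂/√n₂ = 9.3/√120 = 0.8490.
Unpooled SE of the difference: √(0.81450625 + 0.720801) = 1.2391.
Margin of error = z* · SE = 2.576 × 1.2391 = 3.1919.
x̄₁ − x̄₂ = 146.5 − 127.4 = 19.1000.
CI: 19.1000 ± 3.1919 = (15.9081, 22.2919).
The interval (15.9081, 22.2919) does not contain 0, so the difference is significant.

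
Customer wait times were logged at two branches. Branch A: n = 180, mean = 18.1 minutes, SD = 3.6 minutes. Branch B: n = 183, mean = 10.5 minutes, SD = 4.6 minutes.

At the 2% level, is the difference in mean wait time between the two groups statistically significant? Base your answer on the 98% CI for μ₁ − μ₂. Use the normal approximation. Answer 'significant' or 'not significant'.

significant

Per-group SEs: s₁/√n₁ = 3.6/√180 = 0.2683, s₂/√n₂ = 4.6/√183 = 0.3400.
Unpooled SE of the difference: √(0.07198489 + 0.1156) = 0.4331.
Margin of error = z* · SE = 2.326 × 0.4331 = 1.0074.
x̄₁ − x̄₂ = 18.1 − 10.5 = 7.6000.
CI: 7.6000 ± 1.0074 = (6.5926, 8.6074).
The interval (6.5926, 8.6074) does not contain 0, so the difference is significant.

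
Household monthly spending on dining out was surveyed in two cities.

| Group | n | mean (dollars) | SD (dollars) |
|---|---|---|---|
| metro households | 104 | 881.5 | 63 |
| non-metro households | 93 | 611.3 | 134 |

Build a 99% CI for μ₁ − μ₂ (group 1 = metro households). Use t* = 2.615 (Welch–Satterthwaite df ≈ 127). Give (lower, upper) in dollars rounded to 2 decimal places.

Per-group SEs: s₁/√n₁ = 63/√104 = 6.1777, s₂/√n₂ = 134/√93 = 13.8952.
Unpooled SE of the difference: √(38.16397729 + 193.07658304) = 15.2066.
Margin of error = t* · SE = 2.615 × 15.2066 = 39.7653.
x̄₁ − x̄₂ = 881.5 − 611.3 = 270.2000.
CI: 270.2000 ± 39.7653 = (230.43, 309.97).

(230.43, 309.97)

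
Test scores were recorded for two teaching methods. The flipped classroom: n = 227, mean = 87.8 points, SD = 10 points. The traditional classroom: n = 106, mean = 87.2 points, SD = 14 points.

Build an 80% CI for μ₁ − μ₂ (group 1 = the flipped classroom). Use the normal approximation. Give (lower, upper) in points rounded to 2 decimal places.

Standard errors of each mean: 10/√227 = 0.6637 and 14/√106 = 1.3598.
SE(x̄₁ − x̄₂) = √(0.6637² + 1.3598²) = 1.5131 for independent samples with unequal variances.
With z* = 1.282, the margin is 1.282 × 1.5131 = 1.9398.
x̄₁ − x̄₂ = 87.8 − 87.2 = 0.6000; the interval is 0.6000 ± 1.9398 = (-1.34, 2.54).

(-1.34, 2.54)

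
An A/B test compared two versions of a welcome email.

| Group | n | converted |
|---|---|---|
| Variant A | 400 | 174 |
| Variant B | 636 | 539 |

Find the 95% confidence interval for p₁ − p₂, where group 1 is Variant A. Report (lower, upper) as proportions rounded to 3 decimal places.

(-0.469, -0.356)

First, p̂₁ = 174/400 = 0.4350; p̂₂ = 539/636 = 0.8475.
The two standard errors are √(0.4350×0.5650/400) = 0.02479 and √(0.8475×0.1525/636) = 0.01426.
Because the samples are independent, SE_diff = √(0.02479² + 0.01426²) = 0.02860.
Using z* = 1.960 for 95%, ME = 1.960 × 0.02860 = 0.05606.
p̂₁ − p̂₂ = -0.4125; interval -0.4125 ± 0.05606 gives (-0.469, -0.356).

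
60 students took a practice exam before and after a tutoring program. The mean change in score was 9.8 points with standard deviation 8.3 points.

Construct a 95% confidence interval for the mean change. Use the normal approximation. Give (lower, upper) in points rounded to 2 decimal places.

(7.70, 11.90)

This is a matched-pairs design, so SE = s_d/√n = 8.3/√60 = 1.0715.
Margin = 1.960 × 1.0715 = 2.1001; the interval is 9.8 ± 2.1001 = (7.70, 11.90).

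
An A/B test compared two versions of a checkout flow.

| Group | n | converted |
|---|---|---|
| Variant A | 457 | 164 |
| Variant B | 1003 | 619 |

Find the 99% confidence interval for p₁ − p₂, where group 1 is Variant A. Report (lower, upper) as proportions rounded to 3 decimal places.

(-0.328, -0.188)

p̂₁ = 164/457 = 0.3589 and p̂₂ = 619/1003 = 0.6171.
SE₁ = √(p̂₁(1−p̂₁)/n₁) = √(0.3589·0.6411/457) = 0.02244; SE₂ = √(0.6171·0.3829/1003) = 0.01535.
Independent samples: SE of the difference = √(SE₁² + SE₂²) = √(0.0005035536 + 0.0002356225) = 0.02719.
z* for 99% confidence is 2.576, so the margin of error is 2.576 × 0.02719 = 0.07004.
Point estimate p̂₁ − p̂₂ = 0.3589 − 0.6171 = -0.2582.
-0.2582 ± 0.07004 → (-0.328, -0.188).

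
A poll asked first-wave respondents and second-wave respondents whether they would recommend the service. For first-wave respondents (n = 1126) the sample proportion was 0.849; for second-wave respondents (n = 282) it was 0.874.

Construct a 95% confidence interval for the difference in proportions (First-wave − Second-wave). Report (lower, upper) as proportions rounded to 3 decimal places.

(-0.069, 0.019)

SE₁ = √(p̂₁(1−p̂₁)/n₁) = √(0.8490·0.1510/1126) = 0.01067; SE₂ = √(0.8740·0.1260/282) = 0.01976.
Independent samples: SE of the difference = √(SE₁² + SE₂²) = √(0.0001138489 + 0.0003904576) = 0.02246.
z* for 95% confidence is 1.960, so the margin of error is 1.960 × 0.02246 = 0.04402.
Point estimate p̂₁ − p̂₂ = 0.8490 − 0.8740 = -0.0250.
-0.0250 ± 0.04402 → (-0.069, 0.019).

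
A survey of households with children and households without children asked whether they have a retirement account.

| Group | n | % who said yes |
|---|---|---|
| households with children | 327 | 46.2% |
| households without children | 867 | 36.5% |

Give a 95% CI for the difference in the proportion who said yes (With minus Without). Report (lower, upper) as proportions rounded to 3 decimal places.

The two standard errors are √(0.4620×0.5380/327) = 0.02757 and √(0.3650×0.6350/867) = 0.01635.
Because the samples are independent, SE_diff = √(0.02757² + 0.01635²) = 0.03205.
Using z* = 1.960 for 95%, ME = 1.960 × 0.03205 = 0.06282.
p̂₁ − p̂₂ = 0.0970; interval 0.0970 ± 0.06282 gives (0.034, 0.160).

(0.034, 0.160)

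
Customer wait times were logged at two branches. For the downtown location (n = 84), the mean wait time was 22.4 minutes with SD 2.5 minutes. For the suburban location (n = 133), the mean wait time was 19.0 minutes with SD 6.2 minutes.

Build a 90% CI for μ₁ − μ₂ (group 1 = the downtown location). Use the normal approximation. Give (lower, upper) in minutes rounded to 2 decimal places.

Standard errors of each mean: 2.5/√84 = 0.2728 and 6.2/√133 = 0.5376.
SE(x̄₁ − x̄₂) = √(0.2728² + 0.5376²) = 0.6029 for independent samples with unequal variances.
With z* = 1.645, the margin is 1.645 × 0.6029 = 0.9918.
x̄₁ − x̄₂ = 22.4 − 19.0 = 3.4000; the interval is 3.4000 ± 0.9918 = (2.41, 4.39).

(2.41, 4.39)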